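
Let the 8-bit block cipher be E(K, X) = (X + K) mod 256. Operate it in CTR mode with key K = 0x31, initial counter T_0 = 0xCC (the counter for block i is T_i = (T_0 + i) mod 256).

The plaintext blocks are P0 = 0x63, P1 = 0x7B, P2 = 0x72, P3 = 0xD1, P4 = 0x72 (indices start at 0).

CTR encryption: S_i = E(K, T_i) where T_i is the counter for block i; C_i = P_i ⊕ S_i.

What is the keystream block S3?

0x00

C0: T = 0xCC, S = E(K, T) = 0xFD; 0x63 ⊕ 0xFD = 0x9E.
C1: T = 0xCD, S = E(K, T) = 0xFE; 0x7B ⊕ 0xFE = 0x85.
C2: T = 0xCE, S = E(K, T) = 0xFF; 0x72 ⊕ 0xFF = 0x8D.
C3: T = 0xCF, S = E(K, T) = 0x00; 0xD1 ⊕ 0x00 = 0xD1.
So S3 = 0x00.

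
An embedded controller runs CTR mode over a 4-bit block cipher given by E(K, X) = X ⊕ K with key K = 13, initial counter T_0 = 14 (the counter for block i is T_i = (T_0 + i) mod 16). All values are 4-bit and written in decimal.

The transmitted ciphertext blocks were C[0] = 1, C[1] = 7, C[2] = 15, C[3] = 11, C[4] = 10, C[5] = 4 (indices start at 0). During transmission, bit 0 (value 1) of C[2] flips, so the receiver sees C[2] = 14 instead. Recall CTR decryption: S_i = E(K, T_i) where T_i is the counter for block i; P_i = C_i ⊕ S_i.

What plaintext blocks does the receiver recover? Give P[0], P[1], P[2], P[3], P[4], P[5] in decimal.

Only C[2] changed, to 14. In CTR, a change in C_i flips the same bit in P_i only; the keystream is unaffected. Decrypting the received ciphertext:
P[0]: T = 14, S = E(K, T) = 3; 1 ⊕ 3 = 2.
P[1]: T = 15, S = E(K, T) = 2; 7 ⊕ 2 = 5.
P[2]: T = 0, S = E(K, T) = 13; 14 ⊕ 13 = 3.
P[3]: T = 1, S = E(K, T) = 12; 11 ⊕ 12 = 7.
P[4]: T = 2, S = E(K, T) = 15; 10 ⊕ 15 = 5.
P[5]: T = 3, S = E(K, T) = 14; 4 ⊕ 14 = 10.
Blocks that differ from the original plaintext: P[2].

P[0] = 2, P[1] = 5, P[2] = 3, P[3] = 7, P[4] = 5, P[5] = 10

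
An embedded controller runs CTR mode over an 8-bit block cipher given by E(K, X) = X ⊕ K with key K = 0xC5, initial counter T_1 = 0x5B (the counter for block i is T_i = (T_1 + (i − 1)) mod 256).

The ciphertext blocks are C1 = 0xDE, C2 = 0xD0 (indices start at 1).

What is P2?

CTR decryption: S_i = E(K, T_i) where T_i is the counter for block i; P_i = C_i ⊕ S_i.
P2: T = 0x5C, S = E(K, T) = 0x99; 0xD0 ⊕ 0x99 = 0x49.

P2 = 0x49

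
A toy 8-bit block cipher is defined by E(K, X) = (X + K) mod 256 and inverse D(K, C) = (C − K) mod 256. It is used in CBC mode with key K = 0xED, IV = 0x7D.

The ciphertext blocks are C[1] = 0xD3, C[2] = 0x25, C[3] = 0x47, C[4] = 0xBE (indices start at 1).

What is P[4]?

CBC decryption: P_i = D(K, C_i) ⊕ C_{i−1}, with C_{0} = IV.
P[4]: D(K, 0xBE) = 0xD1; 0xD1 ⊕ 0x47 = 0x96.

P[4] = 0x96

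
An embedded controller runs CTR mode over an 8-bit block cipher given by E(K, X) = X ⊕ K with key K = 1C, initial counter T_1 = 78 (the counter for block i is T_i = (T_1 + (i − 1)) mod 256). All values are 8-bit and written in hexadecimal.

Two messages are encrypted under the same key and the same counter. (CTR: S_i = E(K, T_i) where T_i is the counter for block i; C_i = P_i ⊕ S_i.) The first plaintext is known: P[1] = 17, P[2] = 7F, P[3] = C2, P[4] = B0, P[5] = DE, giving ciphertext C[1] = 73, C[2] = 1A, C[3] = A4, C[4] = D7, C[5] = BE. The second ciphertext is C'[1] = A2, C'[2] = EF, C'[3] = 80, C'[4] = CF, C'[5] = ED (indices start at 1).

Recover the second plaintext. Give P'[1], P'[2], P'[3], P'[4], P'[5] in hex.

P'[1] = C6, P'[2] = 8A, P'[3] = E6, P'[4] = A8, P'[5] = 8D

In CTR with a reused counter, both messages share the same keystream S_i, so C_i ⊕ C'_i = P_i ⊕ P'_i and thus P'_i = P_i ⊕ C_i ⊕ C'_i.
P'[1]: 17 ⊕ 73 ⊕ A2 = C6.
P'[2]: 7F ⊕ 1A ⊕ EF = 8A.
P'[3]: C2 ⊕ A4 ⊕ 80 = E6.
P'[4]: B0 ⊕ D7 ⊕ CF = A8.
P'[5]: DE ⊕ BE ⊕ ED = 8D.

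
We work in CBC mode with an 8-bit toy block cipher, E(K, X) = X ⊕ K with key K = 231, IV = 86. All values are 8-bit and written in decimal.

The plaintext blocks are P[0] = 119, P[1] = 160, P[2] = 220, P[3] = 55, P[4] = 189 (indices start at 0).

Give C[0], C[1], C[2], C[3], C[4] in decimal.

CBC encryption: C_i = E(K, P_i ⊕ C_{i−1}), with C_{−1} = IV.
C[0]: P[0] ⊕ 86 = 33; E(K, 33) = 198.
C[1]: P[1] ⊕ 198 = 102; E(K, 102) = 129.
C[2]: P[2] ⊕ 129 = 93; E(K, 93) = 186.
C[3]: P[3] ⊕ 186 = 141; E(K, 141) = 106.
C[4]: P[4] ⊕ 106 = 215; E(K, 215) = 48.

C[0] = 198, C[1] = 129, C[2] = 186, C[3] = 106, C[4] = 48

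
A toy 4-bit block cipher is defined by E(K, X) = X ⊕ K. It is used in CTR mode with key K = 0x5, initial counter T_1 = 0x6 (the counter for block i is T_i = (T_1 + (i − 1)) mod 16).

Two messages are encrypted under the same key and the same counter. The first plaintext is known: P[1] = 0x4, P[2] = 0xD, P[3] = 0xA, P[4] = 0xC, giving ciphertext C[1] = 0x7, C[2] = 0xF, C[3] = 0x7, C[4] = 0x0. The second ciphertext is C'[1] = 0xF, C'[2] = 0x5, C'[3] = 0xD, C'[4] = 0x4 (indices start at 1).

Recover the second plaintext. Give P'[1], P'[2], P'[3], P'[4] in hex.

P'[1] = 0xC, P'[2] = 0x7, P'[3] = 0x0, P'[4] = 0x8

In CTR with a reused counter, both messages share the same keystream S_i, so C_i ⊕ C'_i = P_i ⊕ P'_i and thus P'_i = P_i ⊕ C_i ⊕ C'_i.
P'[1]: 0x4 ⊕ 0x7 ⊕ 0xF = 0xC.
P'[2]: 0xD ⊕ 0xF ⊕ 0x5 = 0x7.
P'[3]: 0xA ⊕ 0x7 ⊕ 0xD = 0x0.
P'[4]: 0xC ⊕ 0x0 ⊕ 0x4 = 0x8.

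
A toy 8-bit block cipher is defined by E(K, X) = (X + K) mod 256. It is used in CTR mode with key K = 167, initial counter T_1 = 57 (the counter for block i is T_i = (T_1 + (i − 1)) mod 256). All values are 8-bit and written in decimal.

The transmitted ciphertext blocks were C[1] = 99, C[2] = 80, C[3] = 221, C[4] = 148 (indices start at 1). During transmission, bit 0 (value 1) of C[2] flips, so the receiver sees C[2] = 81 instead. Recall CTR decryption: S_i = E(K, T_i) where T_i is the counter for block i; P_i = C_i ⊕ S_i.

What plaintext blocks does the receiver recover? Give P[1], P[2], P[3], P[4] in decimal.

P[1] = 131, P[2] = 176, P[3] = 63, P[4] = 119

Only C[2] changed, to 81. In CTR, a change in C_i flips the same bit in P_i only; the keystream is unaffected. Decrypting the received ciphertext:
P[1]: T = 57, S = E(K, T) = 224; 99 ⊕ 224 = 131.
P[2]: T = 58, S = E(K, T) = 225; 81 ⊕ 225 = 176.
P[3]: T = 59, S = E(K, T) = 226; 221 ⊕ 226 = 63.
P[4]: T = 60, S = E(K, T) = 227; 148 ⊕ 227 = 119.
Blocks that differ from the original plaintext: P[2].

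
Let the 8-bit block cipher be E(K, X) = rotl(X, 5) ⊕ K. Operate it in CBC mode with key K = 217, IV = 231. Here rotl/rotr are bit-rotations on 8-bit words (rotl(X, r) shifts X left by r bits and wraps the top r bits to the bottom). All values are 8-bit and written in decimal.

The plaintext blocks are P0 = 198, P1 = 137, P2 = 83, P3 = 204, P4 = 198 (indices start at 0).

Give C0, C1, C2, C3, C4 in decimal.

C0 = 253, C1 = 87, C2 = 89, C3 = 107, C4 = 108

CBC encryption: C_i = E(K, P_i ⊕ C_{i−1}), with C_{−1} = IV.
C0: P0 ⊕ 231 = 33; E(K, 33) = 253.
C1: P1 ⊕ 253 = 116; E(K, 116) = 87.
C2: P2 ⊕ 87 = 4; E(K, 4) = 89.
C3: P3 ⊕ 89 = 149; E(K, 149) = 107.
C4: P4 ⊕ 107 = 173; E(K, 173) = 108.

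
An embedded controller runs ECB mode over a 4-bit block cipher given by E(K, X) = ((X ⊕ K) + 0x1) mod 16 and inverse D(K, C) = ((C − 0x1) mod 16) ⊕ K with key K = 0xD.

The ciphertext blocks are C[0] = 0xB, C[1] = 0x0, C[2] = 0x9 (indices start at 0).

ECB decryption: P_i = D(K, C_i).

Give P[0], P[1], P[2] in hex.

P[0] = 0x7, P[1] = 0x2, P[2] = 0x5

P[0]: D(K, 0xB) = 0x7.
P[1]: D(K, 0x0) = 0x2.
P[2]: D(K, 0x9) = 0x5.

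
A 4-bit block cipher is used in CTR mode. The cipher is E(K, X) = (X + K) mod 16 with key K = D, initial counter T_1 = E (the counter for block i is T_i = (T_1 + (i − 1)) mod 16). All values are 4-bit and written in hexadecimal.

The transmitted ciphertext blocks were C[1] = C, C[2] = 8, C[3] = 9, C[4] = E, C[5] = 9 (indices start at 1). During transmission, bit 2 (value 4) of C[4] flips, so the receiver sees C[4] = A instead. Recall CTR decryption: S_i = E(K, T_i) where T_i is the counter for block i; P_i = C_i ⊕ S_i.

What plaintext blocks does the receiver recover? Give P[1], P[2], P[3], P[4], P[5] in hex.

P[1] = 7, P[2] = 4, P[3] = 4, P[4] = 4, P[5] = 6

Only C[4] changed, to A. In CTR, a change in C_i flips the same bit in P_i only; the keystream is unaffected. Decrypting the received ciphertext:
P[1]: T = E, S = E(K, T) = B; C ⊕ B = 7.
P[2]: T = F, S = E(K, T) = C; 8 ⊕ C = 4.
P[3]: T = 0, S = E(K, T) = D; 9 ⊕ D = 4.
P[4]: T = 1, S = E(K, T) = E; A ⊕ E = 4.
P[5]: T = 2, S = E(K, T) = F; 9 ⊕ F = 6.
Blocks that differ from the original plaintext: P[4].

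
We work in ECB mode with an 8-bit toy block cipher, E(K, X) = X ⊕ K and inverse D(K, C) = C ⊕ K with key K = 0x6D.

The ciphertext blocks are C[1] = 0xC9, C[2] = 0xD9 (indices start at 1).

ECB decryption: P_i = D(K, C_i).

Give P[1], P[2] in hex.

P[1] = 0xA4, P[2] = 0xB4

P[1]: D(K, 0xC9) = 0xA4.
P[2]: D(K, 0xD9) = 0xB4.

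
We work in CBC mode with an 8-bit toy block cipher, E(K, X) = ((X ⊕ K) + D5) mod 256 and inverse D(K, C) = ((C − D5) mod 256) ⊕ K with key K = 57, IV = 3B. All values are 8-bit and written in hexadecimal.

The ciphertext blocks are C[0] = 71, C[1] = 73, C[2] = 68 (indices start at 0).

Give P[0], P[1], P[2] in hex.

P[0] = F0, P[1] = B8, P[2] = B7

CBC decryption: P_i = D(K, C_i) ⊕ C_{i−1}, with C_{−1} = IV.
P[0]: D(K, 71) = CB; CB ⊕ 3B = F0.
P[1]: D(K, 73) = C9; C9 ⊕ 71 = B8.
P[2]: D(K, 68) = C4; C4 ⊕ 73 = B7.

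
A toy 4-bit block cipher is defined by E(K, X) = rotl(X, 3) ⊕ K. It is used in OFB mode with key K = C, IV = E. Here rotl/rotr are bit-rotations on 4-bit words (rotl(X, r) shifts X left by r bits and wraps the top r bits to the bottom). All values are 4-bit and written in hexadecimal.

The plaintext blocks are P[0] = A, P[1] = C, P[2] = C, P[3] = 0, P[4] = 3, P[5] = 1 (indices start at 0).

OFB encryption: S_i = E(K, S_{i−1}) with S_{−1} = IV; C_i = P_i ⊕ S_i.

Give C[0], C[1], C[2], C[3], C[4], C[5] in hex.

C[0]: S = E(K, E) = B; A ⊕ B = 1.
C[1]: S = E(K, B) = 1; C ⊕ 1 = D.
C[2]: S = E(K, 1) = 4; C ⊕ 4 = 8.
C[3]: S = E(K, 4) = E; 0 ⊕ E = E.
C[4]: S = E(K, E) = B; 3 ⊕ B = 8.
C[5]: S = E(K, B) = 1; 1 ⊕ 1 = 0.

C[0] = 1, C[1] = D, C[2] = 8, C[3] = E, C[4] = 8, C[5] = 0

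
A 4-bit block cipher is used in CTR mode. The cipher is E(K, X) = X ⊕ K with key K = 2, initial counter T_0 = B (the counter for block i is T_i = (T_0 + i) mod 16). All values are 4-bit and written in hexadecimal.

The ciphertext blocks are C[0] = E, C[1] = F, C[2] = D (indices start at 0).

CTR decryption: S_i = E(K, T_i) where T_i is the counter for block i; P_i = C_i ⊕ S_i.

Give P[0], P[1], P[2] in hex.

P[0]: T = B, S = E(K, T) = 9; E ⊕ 9 = 7.
P[1]: T = C, S = E(K, T) = E; F ⊕ E = 1.
P[2]: T = D, S = E(K, T) = F; D ⊕ F = 2.

P[0] = 7, P[1] = 1, P[2] = 2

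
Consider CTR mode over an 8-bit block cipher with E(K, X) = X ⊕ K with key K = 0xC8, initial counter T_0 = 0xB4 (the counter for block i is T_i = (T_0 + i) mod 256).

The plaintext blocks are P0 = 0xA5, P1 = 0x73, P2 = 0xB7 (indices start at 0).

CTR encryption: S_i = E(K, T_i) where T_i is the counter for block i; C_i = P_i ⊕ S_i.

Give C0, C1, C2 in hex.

C0 = 0xD9, C1 = 0x0E, C2 = 0xC9

C0: T = 0xB4, S = E(K, T) = 0x7C; 0xA5 ⊕ 0x7C = 0xD9.
C1: T = 0xB5, S = E(K, T) = 0x7D; 0x73 ⊕ 0x7D = 0x0E.
C2: T = 0xB6, S = E(K, T) = 0x7E; 0xB7 ⊕ 0x7E = 0xC9.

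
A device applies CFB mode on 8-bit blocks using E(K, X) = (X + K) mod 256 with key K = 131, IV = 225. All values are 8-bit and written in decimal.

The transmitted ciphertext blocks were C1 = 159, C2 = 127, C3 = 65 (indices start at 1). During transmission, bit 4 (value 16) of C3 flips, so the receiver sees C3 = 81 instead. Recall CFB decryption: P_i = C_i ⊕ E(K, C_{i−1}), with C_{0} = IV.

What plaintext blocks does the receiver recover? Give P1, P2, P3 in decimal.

Only C3 changed, to 81. In CFB, a change in C_i flips the same bit in P_i and garbles P_{i+1}. Decrypting the received ciphertext:
P1: E(K, 225) = 100; 159 ⊕ 100 = 251.
P2: E(K, 159) = 34; 127 ⊕ 34 = 93.
P3: E(K, 127) = 2; 81 ⊕ 2 = 83.
Blocks that differ from the original plaintext: P3.

P1 = 251, P2 = 93, P3 = 83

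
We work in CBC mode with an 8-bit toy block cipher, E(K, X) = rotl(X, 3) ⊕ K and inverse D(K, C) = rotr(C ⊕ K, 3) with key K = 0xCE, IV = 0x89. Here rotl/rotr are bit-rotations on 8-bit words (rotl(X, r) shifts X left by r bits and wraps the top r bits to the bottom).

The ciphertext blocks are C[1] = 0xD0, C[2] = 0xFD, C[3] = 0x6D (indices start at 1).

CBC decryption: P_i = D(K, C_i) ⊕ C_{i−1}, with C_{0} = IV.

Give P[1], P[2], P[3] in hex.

P[1]: D(K, 0xD0) = 0xC3; 0xC3 ⊕ 0x89 = 0x4A.
P[2]: D(K, 0xFD) = 0x66; 0x66 ⊕ 0xD0 = 0xB6.
P[3]: D(K, 0x6D) = 0x74; 0x74 ⊕ 0xFD = 0x89.

P[1] = 0x4A, P[2] = 0xB6, P[3] = 0x89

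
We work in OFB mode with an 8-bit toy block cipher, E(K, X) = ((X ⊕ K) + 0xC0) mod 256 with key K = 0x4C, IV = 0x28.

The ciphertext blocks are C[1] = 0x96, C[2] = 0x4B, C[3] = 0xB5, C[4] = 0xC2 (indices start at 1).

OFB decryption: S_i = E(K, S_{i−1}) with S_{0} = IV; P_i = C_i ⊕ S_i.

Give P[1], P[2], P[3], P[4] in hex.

P[1]: S = E(K, 0x28) = 0x24; 0x96 ⊕ 0x24 = 0xB2.
P[2]: S = E(K, 0x24) = 0x28; 0x4B ⊕ 0x28 = 0x63.
P[3]: S = E(K, 0x28) = 0x24; 0xB5 ⊕ 0x24 = 0x91.
P[4]: S = E(K, 0x24) = 0x28; 0xC2 ⊕ 0x28 = 0xEA.

P[1] = 0xB2, P[2] = 0x63, P[3] = 0x91, P[4] = 0xEA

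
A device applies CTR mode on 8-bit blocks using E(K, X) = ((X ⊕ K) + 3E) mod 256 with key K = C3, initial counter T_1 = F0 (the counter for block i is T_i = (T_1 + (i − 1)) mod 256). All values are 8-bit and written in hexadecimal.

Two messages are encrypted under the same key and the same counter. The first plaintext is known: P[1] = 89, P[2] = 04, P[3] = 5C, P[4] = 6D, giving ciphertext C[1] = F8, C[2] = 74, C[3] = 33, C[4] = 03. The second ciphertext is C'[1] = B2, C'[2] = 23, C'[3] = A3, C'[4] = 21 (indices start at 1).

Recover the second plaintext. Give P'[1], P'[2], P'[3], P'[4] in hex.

P'[1] = C3, P'[2] = 53, P'[3] = CC, P'[4] = 4F

In CTR with a reused counter, both messages share the same keystream S_i, so C_i ⊕ C'_i = P_i ⊕ P'_i and thus P'_i = P_i ⊕ C_i ⊕ C'_i.
P'[1]: 89 ⊕ F8 ⊕ B2 = C3.
P'[2]: 04 ⊕ 74 ⊕ 23 = 53.
P'[3]: 5C ⊕ 33 ⊕ A3 = CC.
P'[4]: 6D ⊕ 03 ⊕ 21 = 4F.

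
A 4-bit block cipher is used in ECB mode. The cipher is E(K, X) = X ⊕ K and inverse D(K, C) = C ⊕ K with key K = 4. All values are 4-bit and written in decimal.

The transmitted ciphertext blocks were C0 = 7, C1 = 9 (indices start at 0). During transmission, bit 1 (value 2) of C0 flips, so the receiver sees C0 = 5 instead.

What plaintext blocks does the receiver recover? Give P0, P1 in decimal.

ECB decryption: P_i = D(K, C_i).
Only C0 changed, to 5. In ECB, a change in C_i affects only P_i. Decrypting the received ciphertext:
P0: D(K, 5) = 1.
P1: D(K, 9) = 13.
Blocks that differ from the original plaintext: P0.

P0 = 1, P1 = 13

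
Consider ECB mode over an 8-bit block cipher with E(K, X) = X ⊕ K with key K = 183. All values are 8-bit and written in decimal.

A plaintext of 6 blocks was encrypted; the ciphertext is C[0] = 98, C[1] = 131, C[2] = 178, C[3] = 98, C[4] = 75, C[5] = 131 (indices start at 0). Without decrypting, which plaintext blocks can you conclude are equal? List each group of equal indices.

ECB encrypts each block independently with the same key, so equal ciphertext blocks imply equal plaintext blocks.
C[0] = C[3] = 98, so P[0] = P[3].
C[1] = C[5] = 131, so P[1] = P[5].

P[0] = P[3]; P[1] = P[5]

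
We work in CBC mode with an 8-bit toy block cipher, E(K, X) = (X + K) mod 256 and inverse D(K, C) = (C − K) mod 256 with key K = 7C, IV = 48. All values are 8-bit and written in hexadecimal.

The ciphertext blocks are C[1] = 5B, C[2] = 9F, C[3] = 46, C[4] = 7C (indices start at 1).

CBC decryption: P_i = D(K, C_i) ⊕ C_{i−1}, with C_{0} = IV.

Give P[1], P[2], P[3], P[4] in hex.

P[1] = 97, P[2] = 78, P[3] = 55, P[4] = 46

P[1]: D(K, 5B) = DF; DF ⊕ 48 = 97.
P[2]: D(K, 9F) = 23; 23 ⊕ 5B = 78.
P[3]: D(K, 46) = CA; CA ⊕ 9F = 55.
P[4]: D(K, 7C) = 00; 00 ⊕ 46 = 46.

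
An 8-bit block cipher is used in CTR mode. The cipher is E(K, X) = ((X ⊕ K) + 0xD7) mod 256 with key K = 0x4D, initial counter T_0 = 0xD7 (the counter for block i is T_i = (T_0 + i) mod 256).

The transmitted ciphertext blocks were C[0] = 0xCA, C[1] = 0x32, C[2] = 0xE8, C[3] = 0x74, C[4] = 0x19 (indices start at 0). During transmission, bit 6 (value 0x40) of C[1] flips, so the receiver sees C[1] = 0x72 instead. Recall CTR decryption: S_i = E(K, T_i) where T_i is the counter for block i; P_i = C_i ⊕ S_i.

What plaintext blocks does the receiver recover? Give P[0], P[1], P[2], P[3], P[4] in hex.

Only C[1] changed, to 0x72. In CTR, a change in C_i flips the same bit in P_i only; the keystream is unaffected. Decrypting the received ciphertext:
P[0]: T = 0xD7, S = E(K, T) = 0x71; 0xCA ⊕ 0x71 = 0xBB.
P[1]: T = 0xD8, S = E(K, T) = 0x6C; 0x72 ⊕ 0x6C = 0x1E.
P[2]: T = 0xD9, S = E(K, T) = 0x6B; 0xE8 ⊕ 0x6B = 0x83.
P[3]: T = 0xDA, S = E(K, T) = 0x6E; 0x74 ⊕ 0x6E = 0x1A.
P[4]: T = 0xDB, S = E(K, T) = 0x6D; 0x19 ⊕ 0x6D = 0x74.
Blocks that differ from the original plaintext: P[1].

P[0] = 0xBB, P[1] = 0x1E, P[2] = 0x83, P[3] = 0x1A, P[4] = 0x74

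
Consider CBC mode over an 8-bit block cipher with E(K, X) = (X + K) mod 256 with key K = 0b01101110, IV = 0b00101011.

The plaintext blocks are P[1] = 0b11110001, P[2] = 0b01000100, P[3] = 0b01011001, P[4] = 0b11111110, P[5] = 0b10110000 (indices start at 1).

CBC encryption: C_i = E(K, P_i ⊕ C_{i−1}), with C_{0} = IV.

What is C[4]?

C[1]: P[1] ⊕ 0b00101011 = 0b11011010; E(K, 0b11011010) = 0b01001000.
C[2]: P[2] ⊕ 0b01001000 = 0b00001100; E(K, 0b00001100) = 0b01111010.
C[3]: P[3] ⊕ 0b01111010 = 0b00100011; E(K, 0b00100011) = 0b10010001.
C[4]: P[4] ⊕ 0b10010001 = 0b01101111; E(K, 0b01101111) = 0b11011101.

C[4] = 0b11011101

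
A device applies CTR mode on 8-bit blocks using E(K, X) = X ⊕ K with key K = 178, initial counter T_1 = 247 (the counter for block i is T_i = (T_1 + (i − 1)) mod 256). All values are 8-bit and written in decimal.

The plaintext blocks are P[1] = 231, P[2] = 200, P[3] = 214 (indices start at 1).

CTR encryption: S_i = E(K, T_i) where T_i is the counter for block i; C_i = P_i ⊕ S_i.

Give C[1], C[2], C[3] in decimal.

C[1]: T = 247, S = E(K, T) = 69; 231 ⊕ 69 = 162.
C[2]: T = 248, S = E(K, T) = 74; 200 ⊕ 74 = 130.
C[3]: T = 249, S = E(K, T) = 75; 214 ⊕ 75 = 157.

C[1] = 162, C[2] = 130, C[3] = 157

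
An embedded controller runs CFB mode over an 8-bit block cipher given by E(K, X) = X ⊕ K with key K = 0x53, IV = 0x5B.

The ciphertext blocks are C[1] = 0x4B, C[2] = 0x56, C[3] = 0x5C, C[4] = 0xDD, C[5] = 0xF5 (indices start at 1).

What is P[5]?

P[5] = 0x7B

CFB decryption: P_i = C_i ⊕ E(K, C_{i−1}), with C_{0} = IV.
P[5]: E(K, 0xDD) = 0x8E; 0xF5 ⊕ 0x8E = 0x7B.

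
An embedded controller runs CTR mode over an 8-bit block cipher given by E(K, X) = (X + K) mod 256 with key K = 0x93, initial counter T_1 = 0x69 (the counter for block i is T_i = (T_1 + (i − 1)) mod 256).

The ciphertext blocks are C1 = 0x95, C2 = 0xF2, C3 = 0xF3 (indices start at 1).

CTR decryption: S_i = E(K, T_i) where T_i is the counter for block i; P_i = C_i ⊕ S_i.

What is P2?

P2: T = 0x6A, S = E(K, T) = 0xFD; 0xF2 ⊕ 0xFD = 0x0F.

P2 = 0x0F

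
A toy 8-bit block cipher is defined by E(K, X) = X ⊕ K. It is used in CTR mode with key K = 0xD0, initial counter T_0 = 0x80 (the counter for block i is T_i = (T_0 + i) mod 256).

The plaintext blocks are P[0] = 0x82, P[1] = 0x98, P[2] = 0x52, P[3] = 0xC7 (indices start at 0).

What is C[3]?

C[3] = 0x94

CTR encryption: S_i = E(K, T_i) where T_i is the counter for block i; C_i = P_i ⊕ S_i.
C[0]: T = 0x80, S = E(K, T) = 0x50; 0x82 ⊕ 0x50 = 0xD2.
C[1]: T = 0x81, S = E(K, T) = 0x51; 0x98 ⊕ 0x51 = 0xC9.
C[2]: T = 0x82, S = E(K, T) = 0x52; 0x52 ⊕ 0x52 = 0x00.
C[3]: T = 0x83, S = E(K, T) = 0x53; 0xC7 ⊕ 0x53 = 0x94.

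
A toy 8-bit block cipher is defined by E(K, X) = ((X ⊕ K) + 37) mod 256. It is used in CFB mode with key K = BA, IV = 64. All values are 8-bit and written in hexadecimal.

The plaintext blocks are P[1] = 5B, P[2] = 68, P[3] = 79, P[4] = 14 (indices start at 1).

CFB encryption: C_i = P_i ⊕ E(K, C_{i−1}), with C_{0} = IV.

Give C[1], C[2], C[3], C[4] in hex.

C[1] = 4E, C[2] = 43, C[3] = 49, C[4] = 3E

C[1]: E(K, 64) = 15; 5B ⊕ 15 = 4E.
C[2]: E(K, 4E) = 2B; 68 ⊕ 2B = 43.
C[3]: E(K, 43) = 30; 79 ⊕ 30 = 49.
C[4]: E(K, 49) = 2A; 14 ⊕ 2A = 3E.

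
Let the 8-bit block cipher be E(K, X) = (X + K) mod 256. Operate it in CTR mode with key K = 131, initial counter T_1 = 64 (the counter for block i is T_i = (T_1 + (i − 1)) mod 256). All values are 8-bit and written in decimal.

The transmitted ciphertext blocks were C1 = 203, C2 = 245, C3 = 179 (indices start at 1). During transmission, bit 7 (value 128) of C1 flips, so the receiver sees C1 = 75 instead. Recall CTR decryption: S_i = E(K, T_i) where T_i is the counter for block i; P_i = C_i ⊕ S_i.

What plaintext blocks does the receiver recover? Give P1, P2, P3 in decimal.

P1 = 136, P2 = 49, P3 = 118

Only C1 changed, to 75. In CTR, a change in C_i flips the same bit in P_i only; the keystream is unaffected. Decrypting the received ciphertext:
P1: T = 64, S = E(K, T) = 195; 75 ⊕ 195 = 136.
P2: T = 65, S = E(K, T) = 196; 245 ⊕ 196 = 49.
P3: T = 66, S = E(K, T) = 197; 179 ⊕ 197 = 118.
Blocks that differ from the original plaintext: P1.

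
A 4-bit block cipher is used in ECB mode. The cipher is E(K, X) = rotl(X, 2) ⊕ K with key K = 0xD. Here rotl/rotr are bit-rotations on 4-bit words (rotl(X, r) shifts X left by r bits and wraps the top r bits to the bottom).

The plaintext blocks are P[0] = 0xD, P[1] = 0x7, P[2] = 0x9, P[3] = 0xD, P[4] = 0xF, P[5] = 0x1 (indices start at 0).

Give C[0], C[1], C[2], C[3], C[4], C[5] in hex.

ECB encryption: C_i = E(K, P_i).
C[0]: E(K, 0xD) = 0xA.
C[1]: E(K, 0x7) = 0x0.
C[2]: E(K, 0x9) = 0xB.
C[3]: E(K, 0xD) = 0xA.
C[4]: E(K, 0xF) = 0x2.
C[5]: E(K, 0x1) = 0x9.

C[0] = 0xA, C[1] = 0x0, C[2] = 0xB, C[3] = 0xA, C[4] = 0x2, C[5] = 0x9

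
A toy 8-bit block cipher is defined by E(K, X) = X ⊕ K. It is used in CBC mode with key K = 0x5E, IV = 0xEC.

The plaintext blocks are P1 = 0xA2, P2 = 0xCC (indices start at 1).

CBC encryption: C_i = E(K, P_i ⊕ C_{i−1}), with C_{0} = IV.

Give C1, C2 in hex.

C1: P1 ⊕ 0xEC = 0x4E; E(K, 0x4E) = 0x10.
C2: P2 ⊕ 0x10 = 0xDC; E(K, 0xDC) = 0x82.

C1 = 0x10, C2 = 0x82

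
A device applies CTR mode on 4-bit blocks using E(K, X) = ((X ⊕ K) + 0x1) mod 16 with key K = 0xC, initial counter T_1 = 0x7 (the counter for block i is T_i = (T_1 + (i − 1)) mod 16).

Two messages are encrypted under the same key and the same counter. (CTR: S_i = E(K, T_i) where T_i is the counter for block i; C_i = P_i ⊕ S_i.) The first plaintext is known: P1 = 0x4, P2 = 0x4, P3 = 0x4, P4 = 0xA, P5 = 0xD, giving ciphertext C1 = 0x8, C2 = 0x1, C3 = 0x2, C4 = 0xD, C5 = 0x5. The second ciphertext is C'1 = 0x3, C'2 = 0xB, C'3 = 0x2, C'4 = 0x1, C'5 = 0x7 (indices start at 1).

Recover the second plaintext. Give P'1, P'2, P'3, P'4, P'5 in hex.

In CTR with a reused counter, both messages share the same keystream S_i, so C_i ⊕ C'_i = P_i ⊕ P'_i and thus P'_i = P_i ⊕ C_i ⊕ C'_i.
P'1: 0x4 ⊕ 0x8 ⊕ 0x3 = 0xF.
P'2: 0x4 ⊕ 0x1 ⊕ 0xB = 0xE.
P'3: 0x4 ⊕ 0x2 ⊕ 0x2 = 0x4.
P'4: 0xA ⊕ 0xD ⊕ 0x1 = 0x6.
P'5: 0xD ⊕ 0x5 ⊕ 0x7 = 0xF.

P'1 = 0xF, P'2 = 0xE, P'3 = 0x4, P'4 = 0x6, P'5 = 0xF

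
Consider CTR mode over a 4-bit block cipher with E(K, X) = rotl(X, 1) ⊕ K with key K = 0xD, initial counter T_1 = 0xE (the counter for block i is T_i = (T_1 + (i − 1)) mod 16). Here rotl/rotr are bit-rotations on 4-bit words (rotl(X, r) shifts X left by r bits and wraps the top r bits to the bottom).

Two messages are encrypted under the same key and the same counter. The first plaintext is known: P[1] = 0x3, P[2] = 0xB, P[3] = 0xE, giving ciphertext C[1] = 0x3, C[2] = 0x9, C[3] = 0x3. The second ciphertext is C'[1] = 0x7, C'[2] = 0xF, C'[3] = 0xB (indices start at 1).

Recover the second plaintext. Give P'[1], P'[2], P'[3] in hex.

P'[1] = 0x7, P'[2] = 0xD, P'[3] = 0x6

In CTR with a reused counter, both messages share the same keystream S_i, so C_i ⊕ C'_i = P_i ⊕ P'_i and thus P'_i = P_i ⊕ C_i ⊕ C'_i.
P'[1]: 0x3 ⊕ 0x3 ⊕ 0x7 = 0x7.
P'[2]: 0xB ⊕ 0x9 ⊕ 0xF = 0xD.
P'[3]: 0xE ⊕ 0x3 ⊕ 0xB = 0x6.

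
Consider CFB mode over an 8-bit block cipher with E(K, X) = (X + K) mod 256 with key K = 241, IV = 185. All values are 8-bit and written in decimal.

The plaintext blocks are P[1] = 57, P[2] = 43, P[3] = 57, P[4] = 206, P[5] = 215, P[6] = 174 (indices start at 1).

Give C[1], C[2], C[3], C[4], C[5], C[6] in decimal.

CFB encryption: C_i = P_i ⊕ E(K, C_{i−1}), with C_{0} = IV.
C[1]: E(K, 185) = 170; 57 ⊕ 170 = 147.
C[2]: E(K, 147) = 132; 43 ⊕ 132 = 175.
C[3]: E(K, 175) = 160; 57 ⊕ 160 = 153.
C[4]: E(K, 153) = 138; 206 ⊕ 138 = 68.
C[5]: E(K, 68) = 53; 215 ⊕ 53 = 226.
C[6]: E(K, 226) = 211; 174 ⊕ 211 = 125.

C[1] = 147, C[2] = 175, C[3] = 153, C[4] = 68, C[5] = 226, C[6] = 125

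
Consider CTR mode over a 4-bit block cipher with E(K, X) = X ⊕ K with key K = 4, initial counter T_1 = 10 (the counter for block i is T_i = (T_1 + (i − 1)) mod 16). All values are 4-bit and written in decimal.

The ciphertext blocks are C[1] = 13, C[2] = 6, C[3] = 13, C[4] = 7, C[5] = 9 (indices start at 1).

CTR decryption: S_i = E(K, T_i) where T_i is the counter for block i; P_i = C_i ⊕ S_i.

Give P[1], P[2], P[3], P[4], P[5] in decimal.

P[1] = 3, P[2] = 9, P[3] = 5, P[4] = 14, P[5] = 3

P[1]: T = 10, S = E(K, T) = 14; 13 ⊕ 14 = 3.
P[2]: T = 11, S = E(K, T) = 15; 6 ⊕ 15 = 9.
P[3]: T = 12, S = E(K, T) = 8; 13 ⊕ 8 = 5.
P[4]: T = 13, S = E(K, T) = 9; 7 ⊕ 9 = 14.
P[5]: T = 14, S = E(K, T) = 10; 9 ⊕ 10 = 3.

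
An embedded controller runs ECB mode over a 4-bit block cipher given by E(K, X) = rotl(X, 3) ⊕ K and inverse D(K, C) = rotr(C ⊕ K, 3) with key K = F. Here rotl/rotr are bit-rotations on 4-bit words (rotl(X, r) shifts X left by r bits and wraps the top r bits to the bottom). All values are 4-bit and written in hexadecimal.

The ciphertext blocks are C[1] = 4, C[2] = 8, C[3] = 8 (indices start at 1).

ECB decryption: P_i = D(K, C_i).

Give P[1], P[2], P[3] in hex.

P[1]: D(K, 4) = 7.
P[2]: D(K, 8) = E.
P[3]: D(K, 8) = E.

P[1] = 7, P[2] = E, P[3] = E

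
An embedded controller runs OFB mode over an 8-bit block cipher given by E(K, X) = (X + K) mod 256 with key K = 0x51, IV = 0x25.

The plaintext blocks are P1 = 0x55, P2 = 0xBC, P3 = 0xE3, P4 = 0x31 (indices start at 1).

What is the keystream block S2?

0xC7

OFB encryption: S_i = E(K, S_{i−1}) with S_{0} = IV; C_i = P_i ⊕ S_i.
C1: S = E(K, 0x25) = 0x76; 0x55 ⊕ 0x76 = 0x23.
C2: S = E(K, 0x76) = 0xC7; 0xBC ⊕ 0xC7 = 0x7B.
So S2 = 0xC7.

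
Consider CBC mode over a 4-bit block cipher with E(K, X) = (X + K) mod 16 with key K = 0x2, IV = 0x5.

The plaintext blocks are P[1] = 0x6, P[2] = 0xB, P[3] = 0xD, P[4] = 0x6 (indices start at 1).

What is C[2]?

C[2] = 0x0

CBC encryption: C_i = E(K, P_i ⊕ C_{i−1}), with C_{0} = IV.
C[1]: P[1] ⊕ 0x5 = 0x3; E(K, 0x3) = 0x5.
C[2]: P[2] ⊕ 0x5 = 0xE; E(K, 0xE) = 0x0.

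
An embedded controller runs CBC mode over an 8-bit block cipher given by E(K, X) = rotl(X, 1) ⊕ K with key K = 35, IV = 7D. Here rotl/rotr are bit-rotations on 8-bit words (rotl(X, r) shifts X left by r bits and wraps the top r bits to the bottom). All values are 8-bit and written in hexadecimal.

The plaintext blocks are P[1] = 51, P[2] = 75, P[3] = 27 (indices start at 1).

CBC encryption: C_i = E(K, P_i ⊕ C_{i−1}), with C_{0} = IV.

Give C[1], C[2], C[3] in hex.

C[1] = 6D, C[2] = 05, C[3] = 71

C[1]: P[1] ⊕ 7D = 2C; E(K, 2C) = 6D.
C[2]: P[2] ⊕ 6D = 18; E(K, 18) = 05.
C[3]: P[3] ⊕ 05 = 22; E(K, 22) = 71.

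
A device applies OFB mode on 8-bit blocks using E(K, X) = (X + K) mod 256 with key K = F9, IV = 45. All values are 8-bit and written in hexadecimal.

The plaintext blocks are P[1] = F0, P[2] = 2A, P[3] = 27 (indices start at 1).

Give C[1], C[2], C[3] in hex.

C[1] = CE, C[2] = 1D, C[3] = 17

OFB encryption: S_i = E(K, S_{i−1}) with S_{0} = IV; C_i = P_i ⊕ S_i.
C[1]: S = E(K, 45) = 3E; F0 ⊕ 3E = CE.
C[2]: S = E(K, 3E) = 37; 2A ⊕ 37 = 1D.
C[3]: S = E(K, 37) = 30; 27 ⊕ 30 = 17.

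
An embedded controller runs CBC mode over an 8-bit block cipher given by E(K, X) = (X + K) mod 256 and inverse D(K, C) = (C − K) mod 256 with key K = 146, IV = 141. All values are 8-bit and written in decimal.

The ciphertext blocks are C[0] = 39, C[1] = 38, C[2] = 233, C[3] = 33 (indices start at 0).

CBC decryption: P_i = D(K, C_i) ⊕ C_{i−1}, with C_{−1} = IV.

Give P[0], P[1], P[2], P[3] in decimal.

P[0] = 24, P[1] = 179, P[2] = 113, P[3] = 102

P[0]: D(K, 39) = 149; 149 ⊕ 141 = 24.
P[1]: D(K, 38) = 148; 148 ⊕ 39 = 179.
P[2]: D(K, 233) = 87; 87 ⊕ 38 = 113.
P[3]: D(K, 33) = 143; 143 ⊕ 233 = 102.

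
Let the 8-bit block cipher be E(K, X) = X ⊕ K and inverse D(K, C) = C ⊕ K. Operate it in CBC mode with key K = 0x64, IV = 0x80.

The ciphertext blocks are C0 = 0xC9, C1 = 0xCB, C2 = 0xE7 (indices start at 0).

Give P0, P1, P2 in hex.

CBC decryption: P_i = D(K, C_i) ⊕ C_{i−1}, with C_{−1} = IV.
P0: D(K, 0xC9) = 0xAD; 0xAD ⊕ 0x80 = 0x2D.
P1: D(K, 0xCB) = 0xAF; 0xAF ⊕ 0xC9 = 0x66.
P2: D(K, 0xE7) = 0x83; 0x83 ⊕ 0xCB = 0x48.

P0 = 0x2D, P1 = 0x66, P2 = 0x48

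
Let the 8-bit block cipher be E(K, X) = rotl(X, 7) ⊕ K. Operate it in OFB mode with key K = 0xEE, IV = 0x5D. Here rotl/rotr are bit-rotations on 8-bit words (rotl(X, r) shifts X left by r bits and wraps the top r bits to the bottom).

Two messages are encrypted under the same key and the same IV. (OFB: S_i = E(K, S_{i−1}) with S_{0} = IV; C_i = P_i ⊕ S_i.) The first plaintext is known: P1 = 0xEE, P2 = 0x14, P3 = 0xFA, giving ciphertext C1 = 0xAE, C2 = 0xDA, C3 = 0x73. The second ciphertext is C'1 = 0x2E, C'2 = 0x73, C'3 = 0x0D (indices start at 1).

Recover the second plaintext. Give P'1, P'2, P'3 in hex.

P'1 = 0x6E, P'2 = 0xBD, P'3 = 0x84

In OFB with a reused IV, both messages share the same keystream S_i, so C_i ⊕ C'_i = P_i ⊕ P'_i and thus P'_i = P_i ⊕ C_i ⊕ C'_i.
P'1: 0xEE ⊕ 0xAE ⊕ 0x2E = 0x6E.
P'2: 0x14 ⊕ 0xDA ⊕ 0x73 = 0xBD.
P'3: 0xFA ⊕ 0x73 ⊕ 0x0D = 0x84.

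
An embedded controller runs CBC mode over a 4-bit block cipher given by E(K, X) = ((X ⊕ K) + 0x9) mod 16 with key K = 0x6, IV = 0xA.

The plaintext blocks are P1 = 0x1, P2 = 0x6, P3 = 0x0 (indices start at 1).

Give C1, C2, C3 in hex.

C1 = 0x6, C2 = 0xF, C3 = 0x2

CBC encryption: C_i = E(K, P_i ⊕ C_{i−1}), with C_{0} = IV.
C1: P1 ⊕ 0xA = 0xB; E(K, 0xB) = 0x6.
C2: P2 ⊕ 0x6 = 0x0; E(K, 0x0) = 0xF.
C3: P3 ⊕ 0xF = 0xF; E(K, 0xF) = 0x2.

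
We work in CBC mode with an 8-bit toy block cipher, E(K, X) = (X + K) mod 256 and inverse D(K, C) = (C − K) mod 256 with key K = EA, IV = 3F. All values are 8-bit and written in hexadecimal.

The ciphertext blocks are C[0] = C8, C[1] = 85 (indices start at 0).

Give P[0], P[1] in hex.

P[0] = E1, P[1] = 53

CBC decryption: P_i = D(K, C_i) ⊕ C_{i−1}, with C_{−1} = IV.
P[0]: D(K, C8) = DE; DE ⊕ 3F = E1.
P[1]: D(K, 85) = 9B; 9B ⊕ C8 = 53.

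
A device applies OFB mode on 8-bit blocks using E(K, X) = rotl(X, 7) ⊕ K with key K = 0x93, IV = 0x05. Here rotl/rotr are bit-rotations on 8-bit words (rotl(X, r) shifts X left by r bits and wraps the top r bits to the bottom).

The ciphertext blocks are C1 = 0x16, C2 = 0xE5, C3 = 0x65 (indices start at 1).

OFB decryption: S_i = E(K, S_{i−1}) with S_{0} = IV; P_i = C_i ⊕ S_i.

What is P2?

P1: S = E(K, 0x05) = 0x11; 0x16 ⊕ 0x11 = 0x07.
P2: S = E(K, 0x11) = 0x1B; 0xE5 ⊕ 0x1B = 0xFE.

P2 = 0xFE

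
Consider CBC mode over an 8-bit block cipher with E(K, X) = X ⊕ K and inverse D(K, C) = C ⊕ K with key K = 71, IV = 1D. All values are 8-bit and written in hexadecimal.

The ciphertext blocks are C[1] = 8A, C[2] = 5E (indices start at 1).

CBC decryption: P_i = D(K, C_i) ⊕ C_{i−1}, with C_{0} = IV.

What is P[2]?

P[2] = A5

P[2]: D(K, 5E) = 2F; 2F ⊕ 8A = A5.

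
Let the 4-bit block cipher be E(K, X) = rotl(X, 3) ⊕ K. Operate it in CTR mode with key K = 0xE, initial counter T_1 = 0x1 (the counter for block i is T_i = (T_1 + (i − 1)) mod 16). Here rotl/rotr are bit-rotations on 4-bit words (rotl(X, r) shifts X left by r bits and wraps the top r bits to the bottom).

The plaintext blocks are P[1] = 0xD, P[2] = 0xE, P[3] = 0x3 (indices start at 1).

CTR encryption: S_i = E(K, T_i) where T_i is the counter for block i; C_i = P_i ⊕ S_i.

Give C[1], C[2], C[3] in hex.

C[1]: T = 0x1, S = E(K, T) = 0x6; 0xD ⊕ 0x6 = 0xB.
C[2]: T = 0x2, S = E(K, T) = 0xF; 0xE ⊕ 0xF = 0x1.
C[3]: T = 0x3, S = E(K, T) = 0x7; 0x3 ⊕ 0x7 = 0x4.

C[1] = 0xB, C[2] = 0x1, C[3] = 0x4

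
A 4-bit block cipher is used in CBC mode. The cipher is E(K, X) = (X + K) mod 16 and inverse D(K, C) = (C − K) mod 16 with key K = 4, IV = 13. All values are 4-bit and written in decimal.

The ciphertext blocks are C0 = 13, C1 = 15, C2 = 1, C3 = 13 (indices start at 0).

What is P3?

CBC decryption: P_i = D(K, C_i) ⊕ C_{i−1}, with C_{−1} = IV.
P3: D(K, 13) = 9; 9 ⊕ 1 = 8.

P3 = 8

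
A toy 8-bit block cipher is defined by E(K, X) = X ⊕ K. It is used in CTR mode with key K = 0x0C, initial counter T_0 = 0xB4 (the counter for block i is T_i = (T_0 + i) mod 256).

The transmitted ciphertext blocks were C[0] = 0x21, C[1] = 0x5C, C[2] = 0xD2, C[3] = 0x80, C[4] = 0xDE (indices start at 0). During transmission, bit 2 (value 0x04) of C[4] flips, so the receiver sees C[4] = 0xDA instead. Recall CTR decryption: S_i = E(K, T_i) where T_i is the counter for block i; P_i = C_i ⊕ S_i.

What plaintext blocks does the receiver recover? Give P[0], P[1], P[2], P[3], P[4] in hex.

Only C[4] changed, to 0xDA. In CTR, a change in C_i flips the same bit in P_i only; the keystream is unaffected. Decrypting the received ciphertext:
P[0]: T = 0xB4, S = E(K, T) = 0xB8; 0x21 ⊕ 0xB8 = 0x99.
P[1]: T = 0xB5, S = E(K, T) = 0xB9; 0x5C ⊕ 0xB9 = 0xE5.
P[2]: T = 0xB6, S = E(K, T) = 0xBA; 0xD2 ⊕ 0xBA = 0x68.
P[3]: T = 0xB7, S = E(K, T) = 0xBB; 0x80 ⊕ 0xBB = 0x3B.
P[4]: T = 0xB8, S = E(K, T) = 0xB4; 0xDA ⊕ 0xB4 = 0x6E.
Blocks that differ from the original plaintext: P[4].

P[0] = 0x99, P[1] = 0xE5, P[2] = 0x68, P[3] = 0x3B, P[4] = 0x6E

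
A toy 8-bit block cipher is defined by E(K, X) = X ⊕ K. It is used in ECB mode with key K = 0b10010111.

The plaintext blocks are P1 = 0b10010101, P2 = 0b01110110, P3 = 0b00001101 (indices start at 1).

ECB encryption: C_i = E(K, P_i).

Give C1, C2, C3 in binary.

C1 = 0b00000010, C2 = 0b11100001, C3 = 0b10011010

C1: E(K, 0b10010101) = 0b00000010.
C2: E(K, 0b01110110) = 0b11100001.
C3: E(K, 0b00001101) = 0b10011010.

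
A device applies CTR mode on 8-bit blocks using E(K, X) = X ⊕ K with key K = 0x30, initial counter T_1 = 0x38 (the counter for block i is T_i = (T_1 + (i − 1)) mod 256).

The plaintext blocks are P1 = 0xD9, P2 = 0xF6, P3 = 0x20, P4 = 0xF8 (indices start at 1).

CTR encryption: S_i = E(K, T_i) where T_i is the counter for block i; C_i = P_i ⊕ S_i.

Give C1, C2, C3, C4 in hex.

C1 = 0xD1, C2 = 0xFF, C3 = 0x2A, C4 = 0xF3

C1: T = 0x38, S = E(K, T) = 0x08; 0xD9 ⊕ 0x08 = 0xD1.
C2: T = 0x39, S = E(K, T) = 0x09; 0xF6 ⊕ 0x09 = 0xFF.
C3: T = 0x3A, S = E(K, T) = 0x0A; 0x20 ⊕ 0x0A = 0x2A.
C4: T = 0x3B, S = E(K, T) = 0x0B; 0xF8 ⊕ 0x0B = 0xF3.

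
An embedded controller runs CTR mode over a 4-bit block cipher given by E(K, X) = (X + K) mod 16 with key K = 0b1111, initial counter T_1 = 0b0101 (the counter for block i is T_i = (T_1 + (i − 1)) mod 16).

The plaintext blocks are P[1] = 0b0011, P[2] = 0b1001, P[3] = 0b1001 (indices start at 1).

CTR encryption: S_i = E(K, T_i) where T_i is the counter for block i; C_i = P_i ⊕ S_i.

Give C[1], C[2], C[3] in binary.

C[1]: T = 0b0101, S = E(K, T) = 0b0100; 0b0011 ⊕ 0b0100 = 0b0111.
C[2]: T = 0b0110, S = E(K, T) = 0b0101; 0b1001 ⊕ 0b0101 = 0b1100.
C[3]: T = 0b0111, S = E(K, T) = 0b0110; 0b1001 ⊕ 0b0110 = 0b1111.

C[1] = 0b0111, C[2] = 0b1100, C[3] = 0b1111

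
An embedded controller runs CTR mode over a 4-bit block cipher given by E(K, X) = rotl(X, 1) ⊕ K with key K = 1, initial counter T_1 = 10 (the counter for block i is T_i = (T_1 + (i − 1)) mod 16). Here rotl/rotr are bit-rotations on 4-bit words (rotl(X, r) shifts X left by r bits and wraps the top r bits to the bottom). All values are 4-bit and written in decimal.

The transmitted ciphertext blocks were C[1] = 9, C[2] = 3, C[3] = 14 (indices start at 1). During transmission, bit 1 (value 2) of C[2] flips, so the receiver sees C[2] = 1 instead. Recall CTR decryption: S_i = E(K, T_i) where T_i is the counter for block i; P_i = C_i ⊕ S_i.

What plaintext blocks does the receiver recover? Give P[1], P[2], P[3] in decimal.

P[1] = 13, P[2] = 7, P[3] = 6

Only C[2] changed, to 1. In CTR, a change in C_i flips the same bit in P_i only; the keystream is unaffected. Decrypting the received ciphertext:
P[1]: T = 10, S = E(K, T) = 4; 9 ⊕ 4 = 13.
P[2]: T = 11, S = E(K, T) = 6; 1 ⊕ 6 = 7.
P[3]: T = 12, S = E(K, T) = 8; 14 ⊕ 8 = 6.
Blocks that differ from the original plaintext: P[2].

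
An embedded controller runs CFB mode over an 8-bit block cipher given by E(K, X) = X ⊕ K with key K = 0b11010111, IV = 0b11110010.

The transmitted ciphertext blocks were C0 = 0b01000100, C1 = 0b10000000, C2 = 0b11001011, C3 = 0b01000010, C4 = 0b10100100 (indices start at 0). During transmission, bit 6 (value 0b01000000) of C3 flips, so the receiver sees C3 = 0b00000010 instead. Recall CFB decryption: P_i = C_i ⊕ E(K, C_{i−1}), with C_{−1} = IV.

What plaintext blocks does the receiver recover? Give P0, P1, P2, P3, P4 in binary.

P0 = 0b01100001, P1 = 0b00010011, P2 = 0b10011100, P3 = 0b00011110, P4 = 0b01110001

Only C3 changed, to 0b00000010. In CFB, a change in C_i flips the same bit in P_i and garbles P_{i+1}. Decrypting the received ciphertext:
P0: E(K, 0b11110010) = 0b00100101; 0b01000100 ⊕ 0b00100101 = 0b01100001.
P1: E(K, 0b01000100) = 0b10010011; 0b10000000 ⊕ 0b10010011 = 0b00010011.
P2: E(K, 0b10000000) = 0b01010111; 0b11001011 ⊕ 0b01010111 = 0b10011100.
P3: E(K, 0b11001011) = 0b00011100; 0b00000010 ⊕ 0b00011100 = 0b00011110.
P4: E(K, 0b00000010) = 0b11010101; 0b10100100 ⊕ 0b11010101 = 0b01110001.
Blocks that differ from the original plaintext: P3, P4.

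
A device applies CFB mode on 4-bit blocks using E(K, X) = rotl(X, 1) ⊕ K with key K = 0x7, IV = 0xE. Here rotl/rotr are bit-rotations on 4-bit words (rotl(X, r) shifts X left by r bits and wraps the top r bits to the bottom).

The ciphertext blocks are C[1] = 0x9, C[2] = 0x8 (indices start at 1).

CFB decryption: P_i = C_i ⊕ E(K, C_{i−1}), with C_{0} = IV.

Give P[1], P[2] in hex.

P[1] = 0x3, P[2] = 0xC

P[1]: E(K, 0xE) = 0xA; 0x9 ⊕ 0xA = 0x3.
P[2]: E(K, 0x9) = 0x4; 0x8 ⊕ 0x4 = 0xC.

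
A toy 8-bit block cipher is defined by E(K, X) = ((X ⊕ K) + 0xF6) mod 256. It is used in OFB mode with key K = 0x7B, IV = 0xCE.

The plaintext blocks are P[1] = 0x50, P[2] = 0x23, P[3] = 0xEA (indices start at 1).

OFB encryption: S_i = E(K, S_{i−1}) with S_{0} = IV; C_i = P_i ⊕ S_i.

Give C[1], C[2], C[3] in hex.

C[1]: S = E(K, 0xCE) = 0xAB; 0x50 ⊕ 0xAB = 0xFB.
C[2]: S = E(K, 0xAB) = 0xC6; 0x23 ⊕ 0xC6 = 0xE5.
C[3]: S = E(K, 0xC6) = 0xB3; 0xEA ⊕ 0xB3 = 0x59.

C[1] = 0xFB, C[2] = 0xE5, C[3] = 0x59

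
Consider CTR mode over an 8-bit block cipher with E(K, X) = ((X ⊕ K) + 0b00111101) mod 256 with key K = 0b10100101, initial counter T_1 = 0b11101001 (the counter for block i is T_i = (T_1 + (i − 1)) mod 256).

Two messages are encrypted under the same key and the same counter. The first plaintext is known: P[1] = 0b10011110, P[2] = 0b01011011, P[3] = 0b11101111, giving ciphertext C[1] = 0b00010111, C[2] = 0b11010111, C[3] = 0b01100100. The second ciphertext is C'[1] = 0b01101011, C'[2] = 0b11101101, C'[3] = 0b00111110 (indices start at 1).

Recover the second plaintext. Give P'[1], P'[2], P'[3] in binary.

P'[1] = 0b11100010, P'[2] = 0b01100001, P'[3] = 0b10110101

In CTR with a reused counter, both messages share the same keystream S_i, so C_i ⊕ C'_i = P_i ⊕ P'_i and thus P'_i = P_i ⊕ C_i ⊕ C'_i.
P'[1]: 0b10011110 ⊕ 0b00010111 ⊕ 0b01101011 = 0b11100010.
P'[2]: 0b01011011 ⊕ 0b11010111 ⊕ 0b11101101 = 0b01100001.
P'[3]: 0b11101111 ⊕ 0b01100100 ⊕ 0b00111110 = 0b10110101.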